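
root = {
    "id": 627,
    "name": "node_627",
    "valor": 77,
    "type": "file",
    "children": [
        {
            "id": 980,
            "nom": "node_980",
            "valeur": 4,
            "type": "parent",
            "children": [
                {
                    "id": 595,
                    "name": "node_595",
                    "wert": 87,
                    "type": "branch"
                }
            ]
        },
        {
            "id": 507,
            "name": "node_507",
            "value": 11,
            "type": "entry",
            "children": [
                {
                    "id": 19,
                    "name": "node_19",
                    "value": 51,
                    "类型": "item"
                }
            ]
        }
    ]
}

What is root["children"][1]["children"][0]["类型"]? "item"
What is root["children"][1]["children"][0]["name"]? "node_19"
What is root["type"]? "file"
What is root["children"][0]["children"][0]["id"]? 595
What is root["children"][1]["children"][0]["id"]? 19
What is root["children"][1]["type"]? "entry"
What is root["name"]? "node_627"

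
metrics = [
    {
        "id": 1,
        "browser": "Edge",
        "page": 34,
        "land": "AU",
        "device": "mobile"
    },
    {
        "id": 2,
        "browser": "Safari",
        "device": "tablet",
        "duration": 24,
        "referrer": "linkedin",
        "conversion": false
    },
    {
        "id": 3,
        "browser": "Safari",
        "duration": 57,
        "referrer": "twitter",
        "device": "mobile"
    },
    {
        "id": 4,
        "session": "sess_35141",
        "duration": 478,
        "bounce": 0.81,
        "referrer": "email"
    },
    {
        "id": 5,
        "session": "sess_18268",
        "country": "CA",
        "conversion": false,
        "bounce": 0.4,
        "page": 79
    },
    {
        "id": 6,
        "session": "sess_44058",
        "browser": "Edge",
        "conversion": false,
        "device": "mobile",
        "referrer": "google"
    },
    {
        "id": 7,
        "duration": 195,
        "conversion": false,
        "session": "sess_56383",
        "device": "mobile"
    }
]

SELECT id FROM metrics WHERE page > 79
[]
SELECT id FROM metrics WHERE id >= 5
[5, 6, 7]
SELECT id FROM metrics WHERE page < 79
[1]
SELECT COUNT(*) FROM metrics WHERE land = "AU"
1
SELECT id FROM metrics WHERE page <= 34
[1]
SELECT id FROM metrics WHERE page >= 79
[5]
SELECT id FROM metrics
[1, 2, 3, 4, 5, 6, 7]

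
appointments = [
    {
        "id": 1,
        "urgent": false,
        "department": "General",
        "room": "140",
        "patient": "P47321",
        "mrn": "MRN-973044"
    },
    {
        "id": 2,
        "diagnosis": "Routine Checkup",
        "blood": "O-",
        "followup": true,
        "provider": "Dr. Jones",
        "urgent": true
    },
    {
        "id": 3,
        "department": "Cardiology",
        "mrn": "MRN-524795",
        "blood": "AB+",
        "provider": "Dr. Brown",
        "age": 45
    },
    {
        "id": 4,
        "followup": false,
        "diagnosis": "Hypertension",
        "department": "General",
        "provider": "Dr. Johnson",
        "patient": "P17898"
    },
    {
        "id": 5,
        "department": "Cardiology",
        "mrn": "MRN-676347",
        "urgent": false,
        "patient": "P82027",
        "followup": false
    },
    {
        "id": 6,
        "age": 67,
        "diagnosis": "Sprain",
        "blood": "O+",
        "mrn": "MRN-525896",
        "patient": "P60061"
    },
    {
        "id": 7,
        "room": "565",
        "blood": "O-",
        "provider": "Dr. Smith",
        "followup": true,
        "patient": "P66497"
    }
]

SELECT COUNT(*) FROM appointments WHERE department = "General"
2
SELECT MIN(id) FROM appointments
1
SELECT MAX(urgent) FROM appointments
True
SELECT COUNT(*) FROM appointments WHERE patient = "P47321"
1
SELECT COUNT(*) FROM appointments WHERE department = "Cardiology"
2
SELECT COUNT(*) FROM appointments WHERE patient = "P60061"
1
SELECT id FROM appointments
[1, 2, 3, 4, 5, 6, 7]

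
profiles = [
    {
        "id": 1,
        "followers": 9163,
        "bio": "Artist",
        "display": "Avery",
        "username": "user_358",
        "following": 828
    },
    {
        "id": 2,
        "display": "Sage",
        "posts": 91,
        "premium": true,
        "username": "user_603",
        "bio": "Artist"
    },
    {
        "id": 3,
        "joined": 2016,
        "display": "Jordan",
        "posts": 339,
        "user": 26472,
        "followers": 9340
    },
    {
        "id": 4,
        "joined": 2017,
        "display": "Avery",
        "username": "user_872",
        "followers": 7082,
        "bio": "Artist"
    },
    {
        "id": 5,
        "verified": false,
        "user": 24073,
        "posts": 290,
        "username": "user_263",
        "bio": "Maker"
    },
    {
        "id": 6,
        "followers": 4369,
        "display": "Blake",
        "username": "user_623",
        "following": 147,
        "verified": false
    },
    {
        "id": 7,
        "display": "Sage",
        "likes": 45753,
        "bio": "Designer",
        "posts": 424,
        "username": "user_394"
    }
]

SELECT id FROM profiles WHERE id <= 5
[1, 2, 3, 4, 5]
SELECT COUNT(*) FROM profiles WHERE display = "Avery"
2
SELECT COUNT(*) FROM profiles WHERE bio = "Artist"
3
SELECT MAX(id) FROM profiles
7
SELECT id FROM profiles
[1, 2, 3, 4, 5, 6, 7]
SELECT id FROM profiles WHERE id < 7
[1, 2, 3, 4, 5, 6]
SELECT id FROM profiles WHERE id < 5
[1, 2, 3, 4]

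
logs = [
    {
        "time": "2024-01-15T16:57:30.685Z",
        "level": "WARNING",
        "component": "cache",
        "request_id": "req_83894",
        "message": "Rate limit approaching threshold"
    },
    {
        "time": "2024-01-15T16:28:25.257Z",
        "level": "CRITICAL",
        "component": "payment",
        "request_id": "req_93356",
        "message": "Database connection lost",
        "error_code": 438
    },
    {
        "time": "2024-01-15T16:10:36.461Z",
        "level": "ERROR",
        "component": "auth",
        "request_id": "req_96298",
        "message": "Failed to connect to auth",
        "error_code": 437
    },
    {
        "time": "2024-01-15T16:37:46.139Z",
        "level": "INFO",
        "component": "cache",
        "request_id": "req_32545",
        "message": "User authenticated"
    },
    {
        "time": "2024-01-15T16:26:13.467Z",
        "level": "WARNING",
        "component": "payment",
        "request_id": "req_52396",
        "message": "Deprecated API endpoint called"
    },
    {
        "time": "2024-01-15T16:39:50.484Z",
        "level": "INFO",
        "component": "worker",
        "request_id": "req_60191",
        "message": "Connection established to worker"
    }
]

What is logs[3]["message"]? "User authenticated"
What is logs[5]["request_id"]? "req_60191"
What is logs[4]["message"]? "Deprecated API endpoint called"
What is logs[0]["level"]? "WARNING"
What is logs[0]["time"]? "2024-01-15T16:57:30.685Z"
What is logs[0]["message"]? "Rate limit approaching threshold"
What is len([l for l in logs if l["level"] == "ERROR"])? 1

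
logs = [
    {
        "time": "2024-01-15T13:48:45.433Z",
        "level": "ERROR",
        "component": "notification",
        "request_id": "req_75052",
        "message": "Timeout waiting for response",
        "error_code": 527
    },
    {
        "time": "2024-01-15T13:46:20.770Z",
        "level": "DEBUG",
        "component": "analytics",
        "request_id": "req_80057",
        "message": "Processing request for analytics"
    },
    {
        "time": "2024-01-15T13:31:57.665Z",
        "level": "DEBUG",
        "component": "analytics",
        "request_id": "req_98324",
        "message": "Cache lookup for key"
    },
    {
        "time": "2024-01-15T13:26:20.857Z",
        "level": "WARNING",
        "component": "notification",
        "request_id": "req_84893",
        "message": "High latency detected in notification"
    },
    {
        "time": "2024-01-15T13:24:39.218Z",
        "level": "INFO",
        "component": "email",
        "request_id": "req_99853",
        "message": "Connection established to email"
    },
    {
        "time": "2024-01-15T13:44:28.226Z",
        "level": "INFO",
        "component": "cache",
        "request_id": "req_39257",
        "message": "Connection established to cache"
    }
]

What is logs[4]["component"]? "email"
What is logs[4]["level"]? "INFO"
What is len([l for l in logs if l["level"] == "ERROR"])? 1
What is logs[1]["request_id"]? "req_80057"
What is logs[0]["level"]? "ERROR"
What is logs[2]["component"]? "analytics"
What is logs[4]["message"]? "Connection established to email"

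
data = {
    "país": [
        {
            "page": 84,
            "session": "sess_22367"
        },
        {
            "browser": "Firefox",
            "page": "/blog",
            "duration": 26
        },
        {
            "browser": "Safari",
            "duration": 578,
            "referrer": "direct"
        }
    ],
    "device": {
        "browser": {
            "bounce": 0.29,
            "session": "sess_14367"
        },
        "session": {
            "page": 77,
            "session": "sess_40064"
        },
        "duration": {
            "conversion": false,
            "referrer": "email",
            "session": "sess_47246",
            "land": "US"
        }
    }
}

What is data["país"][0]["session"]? "sess_22367"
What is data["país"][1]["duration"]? 26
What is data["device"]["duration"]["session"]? "sess_47246"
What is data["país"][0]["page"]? 84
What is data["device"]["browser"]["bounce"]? 0.29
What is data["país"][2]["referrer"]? "direct"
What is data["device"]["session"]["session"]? "sess_40064"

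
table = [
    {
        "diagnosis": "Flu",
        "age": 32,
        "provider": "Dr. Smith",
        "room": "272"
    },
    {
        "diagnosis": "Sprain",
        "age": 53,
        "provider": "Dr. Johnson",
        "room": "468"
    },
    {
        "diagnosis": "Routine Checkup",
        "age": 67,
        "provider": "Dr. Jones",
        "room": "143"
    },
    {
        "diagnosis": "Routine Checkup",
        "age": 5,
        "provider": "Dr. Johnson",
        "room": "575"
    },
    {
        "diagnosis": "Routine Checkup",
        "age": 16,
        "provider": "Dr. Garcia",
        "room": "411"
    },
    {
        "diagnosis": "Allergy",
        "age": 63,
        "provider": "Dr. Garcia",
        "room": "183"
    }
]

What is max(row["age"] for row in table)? 67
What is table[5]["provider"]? "Dr. Garcia"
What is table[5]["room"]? "183"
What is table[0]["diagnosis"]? "Flu"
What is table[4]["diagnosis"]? "Routine Checkup"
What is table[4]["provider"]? "Dr. Garcia"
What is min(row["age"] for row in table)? 5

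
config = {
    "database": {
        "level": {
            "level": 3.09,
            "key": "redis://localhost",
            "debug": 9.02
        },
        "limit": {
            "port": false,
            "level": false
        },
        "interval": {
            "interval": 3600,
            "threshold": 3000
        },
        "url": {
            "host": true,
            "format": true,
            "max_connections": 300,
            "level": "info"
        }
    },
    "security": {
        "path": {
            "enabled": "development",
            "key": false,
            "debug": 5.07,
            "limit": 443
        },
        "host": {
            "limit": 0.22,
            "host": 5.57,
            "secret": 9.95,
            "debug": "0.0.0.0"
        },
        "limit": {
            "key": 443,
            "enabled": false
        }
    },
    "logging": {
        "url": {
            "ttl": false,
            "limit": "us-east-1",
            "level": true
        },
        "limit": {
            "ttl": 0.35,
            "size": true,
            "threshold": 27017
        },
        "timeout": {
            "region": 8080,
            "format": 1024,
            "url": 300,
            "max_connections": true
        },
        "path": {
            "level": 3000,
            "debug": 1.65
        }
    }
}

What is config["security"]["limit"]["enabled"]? False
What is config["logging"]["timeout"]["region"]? 8080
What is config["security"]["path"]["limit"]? 443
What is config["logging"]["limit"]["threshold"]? 27017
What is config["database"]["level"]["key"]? "redis://localhost"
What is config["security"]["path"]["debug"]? 5.07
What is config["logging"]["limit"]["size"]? True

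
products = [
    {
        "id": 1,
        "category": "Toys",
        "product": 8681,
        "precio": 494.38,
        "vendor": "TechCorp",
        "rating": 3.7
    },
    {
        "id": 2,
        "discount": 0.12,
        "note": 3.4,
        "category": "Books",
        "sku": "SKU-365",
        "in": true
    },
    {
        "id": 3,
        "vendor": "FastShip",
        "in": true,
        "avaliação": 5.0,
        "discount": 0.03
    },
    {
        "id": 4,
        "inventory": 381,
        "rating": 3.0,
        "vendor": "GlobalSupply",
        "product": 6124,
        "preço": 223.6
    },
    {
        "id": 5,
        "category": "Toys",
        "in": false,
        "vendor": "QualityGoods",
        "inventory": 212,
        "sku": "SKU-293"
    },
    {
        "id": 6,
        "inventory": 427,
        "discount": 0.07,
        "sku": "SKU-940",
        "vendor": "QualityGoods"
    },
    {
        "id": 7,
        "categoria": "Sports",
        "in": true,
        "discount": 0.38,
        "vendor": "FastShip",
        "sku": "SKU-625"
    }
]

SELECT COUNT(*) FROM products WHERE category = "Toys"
2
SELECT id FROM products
[1, 2, 3, 4, 5, 6, 7]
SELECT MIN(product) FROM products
6124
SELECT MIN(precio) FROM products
494.38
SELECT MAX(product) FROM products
8681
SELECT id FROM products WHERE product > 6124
[1]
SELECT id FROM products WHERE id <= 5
[1, 2, 3, 4, 5]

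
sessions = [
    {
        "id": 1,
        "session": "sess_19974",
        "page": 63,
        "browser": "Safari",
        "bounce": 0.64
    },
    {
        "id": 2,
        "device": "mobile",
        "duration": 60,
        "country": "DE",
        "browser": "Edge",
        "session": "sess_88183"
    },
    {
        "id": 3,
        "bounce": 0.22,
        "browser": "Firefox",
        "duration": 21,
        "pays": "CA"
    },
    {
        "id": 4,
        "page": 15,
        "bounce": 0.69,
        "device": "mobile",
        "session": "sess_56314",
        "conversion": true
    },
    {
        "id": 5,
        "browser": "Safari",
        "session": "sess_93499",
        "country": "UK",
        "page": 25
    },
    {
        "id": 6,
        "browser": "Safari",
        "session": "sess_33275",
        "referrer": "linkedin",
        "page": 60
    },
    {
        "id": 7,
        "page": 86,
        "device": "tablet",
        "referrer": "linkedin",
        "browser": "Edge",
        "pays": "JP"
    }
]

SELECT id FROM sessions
[1, 2, 3, 4, 5, 6, 7]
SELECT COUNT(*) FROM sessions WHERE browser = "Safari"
3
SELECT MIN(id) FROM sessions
1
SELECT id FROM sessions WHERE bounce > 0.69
[]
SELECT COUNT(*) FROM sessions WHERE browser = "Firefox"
1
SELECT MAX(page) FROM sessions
86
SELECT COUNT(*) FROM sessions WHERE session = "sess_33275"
1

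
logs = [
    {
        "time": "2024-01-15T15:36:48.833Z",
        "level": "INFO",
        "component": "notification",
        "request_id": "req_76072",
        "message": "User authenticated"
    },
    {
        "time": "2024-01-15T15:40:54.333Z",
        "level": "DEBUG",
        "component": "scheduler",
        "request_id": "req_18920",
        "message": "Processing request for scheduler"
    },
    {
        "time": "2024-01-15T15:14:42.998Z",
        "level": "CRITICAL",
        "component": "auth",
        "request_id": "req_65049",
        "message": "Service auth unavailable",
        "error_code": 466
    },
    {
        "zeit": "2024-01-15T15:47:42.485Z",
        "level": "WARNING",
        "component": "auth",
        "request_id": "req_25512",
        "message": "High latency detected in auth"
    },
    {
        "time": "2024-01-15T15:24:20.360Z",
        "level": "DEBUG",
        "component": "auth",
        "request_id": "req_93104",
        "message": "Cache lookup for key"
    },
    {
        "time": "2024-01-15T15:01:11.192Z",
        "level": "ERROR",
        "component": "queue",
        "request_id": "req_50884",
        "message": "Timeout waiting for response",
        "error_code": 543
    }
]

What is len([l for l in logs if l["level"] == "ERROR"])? 1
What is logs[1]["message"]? "Processing request for scheduler"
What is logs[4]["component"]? "auth"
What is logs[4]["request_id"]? "req_93104"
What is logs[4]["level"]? "DEBUG"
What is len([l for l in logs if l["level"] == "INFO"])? 1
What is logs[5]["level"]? "ERROR"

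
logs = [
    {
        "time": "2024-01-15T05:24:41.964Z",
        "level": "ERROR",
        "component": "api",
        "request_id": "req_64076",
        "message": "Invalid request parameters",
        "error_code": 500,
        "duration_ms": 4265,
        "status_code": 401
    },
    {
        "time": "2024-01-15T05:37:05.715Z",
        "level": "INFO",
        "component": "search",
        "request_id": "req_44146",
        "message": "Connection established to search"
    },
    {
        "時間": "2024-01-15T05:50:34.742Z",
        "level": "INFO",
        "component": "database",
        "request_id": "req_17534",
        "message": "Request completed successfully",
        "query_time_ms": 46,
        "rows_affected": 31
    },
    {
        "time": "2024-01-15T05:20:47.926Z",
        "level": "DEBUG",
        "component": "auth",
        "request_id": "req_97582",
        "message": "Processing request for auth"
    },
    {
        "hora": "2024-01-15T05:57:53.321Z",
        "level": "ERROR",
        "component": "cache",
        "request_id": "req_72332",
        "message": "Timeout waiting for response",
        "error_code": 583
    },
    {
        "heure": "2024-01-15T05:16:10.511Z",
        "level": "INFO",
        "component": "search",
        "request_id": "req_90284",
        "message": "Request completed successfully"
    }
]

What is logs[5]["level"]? "INFO"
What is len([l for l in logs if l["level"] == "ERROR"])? 2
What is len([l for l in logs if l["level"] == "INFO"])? 3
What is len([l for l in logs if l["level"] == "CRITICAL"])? 0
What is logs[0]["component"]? "api"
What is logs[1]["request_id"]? "req_44146"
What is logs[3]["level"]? "DEBUG"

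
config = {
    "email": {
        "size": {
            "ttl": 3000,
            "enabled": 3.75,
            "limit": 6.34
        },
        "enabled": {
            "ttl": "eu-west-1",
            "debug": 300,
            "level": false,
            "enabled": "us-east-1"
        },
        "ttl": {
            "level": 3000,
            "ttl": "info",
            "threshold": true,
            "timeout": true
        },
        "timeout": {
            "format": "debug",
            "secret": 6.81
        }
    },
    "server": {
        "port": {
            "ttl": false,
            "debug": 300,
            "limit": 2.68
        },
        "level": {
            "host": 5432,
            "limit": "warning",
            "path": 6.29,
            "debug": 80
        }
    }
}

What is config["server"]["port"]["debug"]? 300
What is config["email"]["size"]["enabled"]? 3.75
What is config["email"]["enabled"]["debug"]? 300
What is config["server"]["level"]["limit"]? "warning"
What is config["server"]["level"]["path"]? 6.29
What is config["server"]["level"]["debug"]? 80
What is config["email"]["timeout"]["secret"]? 6.81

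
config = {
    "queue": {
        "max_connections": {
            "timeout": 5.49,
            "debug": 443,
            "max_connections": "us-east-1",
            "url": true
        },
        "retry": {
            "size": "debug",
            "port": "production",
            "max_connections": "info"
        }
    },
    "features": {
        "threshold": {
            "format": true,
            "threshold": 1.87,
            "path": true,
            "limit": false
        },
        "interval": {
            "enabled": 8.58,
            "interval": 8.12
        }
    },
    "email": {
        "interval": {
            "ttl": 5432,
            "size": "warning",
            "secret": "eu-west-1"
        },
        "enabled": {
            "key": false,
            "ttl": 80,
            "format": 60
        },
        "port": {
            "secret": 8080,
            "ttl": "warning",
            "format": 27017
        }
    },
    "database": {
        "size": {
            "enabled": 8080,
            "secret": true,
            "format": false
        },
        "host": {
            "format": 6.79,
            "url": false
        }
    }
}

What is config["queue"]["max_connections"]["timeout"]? 5.49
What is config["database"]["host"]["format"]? 6.79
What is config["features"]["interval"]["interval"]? 8.12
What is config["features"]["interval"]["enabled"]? 8.58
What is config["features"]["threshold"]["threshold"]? 1.87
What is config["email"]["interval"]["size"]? "warning"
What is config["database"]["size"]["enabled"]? 8080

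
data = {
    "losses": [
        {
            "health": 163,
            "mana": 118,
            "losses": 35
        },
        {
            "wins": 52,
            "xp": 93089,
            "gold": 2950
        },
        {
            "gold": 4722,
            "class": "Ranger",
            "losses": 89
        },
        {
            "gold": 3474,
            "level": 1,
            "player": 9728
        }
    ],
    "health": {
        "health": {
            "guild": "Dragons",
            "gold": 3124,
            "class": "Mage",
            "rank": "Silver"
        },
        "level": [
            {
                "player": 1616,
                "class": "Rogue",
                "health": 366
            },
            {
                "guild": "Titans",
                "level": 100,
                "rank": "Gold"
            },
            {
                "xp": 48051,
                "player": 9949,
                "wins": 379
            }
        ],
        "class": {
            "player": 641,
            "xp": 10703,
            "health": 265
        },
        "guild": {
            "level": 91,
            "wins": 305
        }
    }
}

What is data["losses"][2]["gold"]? 4722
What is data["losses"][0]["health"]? 163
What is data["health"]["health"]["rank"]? "Silver"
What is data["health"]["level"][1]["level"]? 100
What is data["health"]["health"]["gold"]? 3124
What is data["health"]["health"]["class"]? "Mage"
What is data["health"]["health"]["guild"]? "Dragons"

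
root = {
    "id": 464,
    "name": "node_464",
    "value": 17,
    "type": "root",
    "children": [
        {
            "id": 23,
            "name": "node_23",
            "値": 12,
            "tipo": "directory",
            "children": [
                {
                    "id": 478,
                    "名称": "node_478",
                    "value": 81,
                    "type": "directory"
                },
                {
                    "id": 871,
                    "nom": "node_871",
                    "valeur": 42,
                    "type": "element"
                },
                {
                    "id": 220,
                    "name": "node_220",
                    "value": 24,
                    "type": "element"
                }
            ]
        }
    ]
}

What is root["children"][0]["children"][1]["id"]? 871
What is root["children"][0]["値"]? 12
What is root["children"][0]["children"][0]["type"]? "directory"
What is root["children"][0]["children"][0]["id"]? 478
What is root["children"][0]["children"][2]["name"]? "node_220"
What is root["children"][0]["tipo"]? "directory"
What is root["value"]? 17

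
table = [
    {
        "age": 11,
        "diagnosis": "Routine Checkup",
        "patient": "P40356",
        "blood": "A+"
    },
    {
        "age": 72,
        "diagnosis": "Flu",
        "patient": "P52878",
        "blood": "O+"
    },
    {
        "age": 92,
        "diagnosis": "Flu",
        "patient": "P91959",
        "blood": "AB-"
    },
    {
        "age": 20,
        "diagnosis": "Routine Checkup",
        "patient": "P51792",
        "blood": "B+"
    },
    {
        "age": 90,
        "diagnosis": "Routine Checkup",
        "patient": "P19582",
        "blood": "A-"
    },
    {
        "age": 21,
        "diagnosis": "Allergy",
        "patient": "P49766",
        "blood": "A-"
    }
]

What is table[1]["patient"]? "P52878"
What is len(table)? 6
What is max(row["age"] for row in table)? 92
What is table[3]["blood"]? "B+"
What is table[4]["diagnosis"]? "Routine Checkup"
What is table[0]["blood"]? "A+"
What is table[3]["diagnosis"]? "Routine Checkup"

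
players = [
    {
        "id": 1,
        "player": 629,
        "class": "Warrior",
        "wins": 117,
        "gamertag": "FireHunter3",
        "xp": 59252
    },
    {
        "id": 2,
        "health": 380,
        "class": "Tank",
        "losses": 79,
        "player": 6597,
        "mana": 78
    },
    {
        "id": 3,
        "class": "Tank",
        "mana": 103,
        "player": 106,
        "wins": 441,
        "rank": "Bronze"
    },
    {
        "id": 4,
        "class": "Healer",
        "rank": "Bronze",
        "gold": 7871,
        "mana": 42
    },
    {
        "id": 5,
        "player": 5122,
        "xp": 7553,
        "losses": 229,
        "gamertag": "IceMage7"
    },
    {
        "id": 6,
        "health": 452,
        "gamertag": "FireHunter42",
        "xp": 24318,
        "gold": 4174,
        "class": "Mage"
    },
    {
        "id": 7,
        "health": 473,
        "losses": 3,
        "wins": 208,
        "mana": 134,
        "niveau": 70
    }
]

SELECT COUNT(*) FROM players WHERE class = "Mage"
1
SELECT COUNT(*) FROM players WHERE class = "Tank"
2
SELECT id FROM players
[1, 2, 3, 4, 5, 6, 7]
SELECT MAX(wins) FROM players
441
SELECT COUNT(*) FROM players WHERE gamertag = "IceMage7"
1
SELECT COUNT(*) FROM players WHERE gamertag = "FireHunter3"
1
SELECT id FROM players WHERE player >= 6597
[2]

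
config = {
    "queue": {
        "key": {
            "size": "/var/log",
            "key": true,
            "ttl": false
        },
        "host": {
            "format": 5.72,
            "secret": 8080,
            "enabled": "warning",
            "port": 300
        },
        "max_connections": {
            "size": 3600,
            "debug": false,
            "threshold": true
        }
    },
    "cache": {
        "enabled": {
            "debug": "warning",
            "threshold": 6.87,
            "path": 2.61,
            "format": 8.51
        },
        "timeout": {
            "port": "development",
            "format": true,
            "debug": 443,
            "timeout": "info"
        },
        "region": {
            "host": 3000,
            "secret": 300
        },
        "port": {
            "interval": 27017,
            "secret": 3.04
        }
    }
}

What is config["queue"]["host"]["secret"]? 8080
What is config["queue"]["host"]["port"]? 300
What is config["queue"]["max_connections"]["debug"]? False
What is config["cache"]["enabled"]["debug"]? "warning"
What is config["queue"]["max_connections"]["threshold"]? True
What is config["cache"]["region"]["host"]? 3000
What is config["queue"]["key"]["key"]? True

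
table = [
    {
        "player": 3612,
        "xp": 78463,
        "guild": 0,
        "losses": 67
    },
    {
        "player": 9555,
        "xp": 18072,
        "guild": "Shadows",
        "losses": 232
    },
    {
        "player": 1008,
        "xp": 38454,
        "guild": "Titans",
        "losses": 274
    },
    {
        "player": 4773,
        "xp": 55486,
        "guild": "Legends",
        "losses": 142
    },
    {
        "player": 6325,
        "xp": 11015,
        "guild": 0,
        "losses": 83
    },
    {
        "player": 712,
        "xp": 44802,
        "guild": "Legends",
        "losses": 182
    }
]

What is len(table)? 6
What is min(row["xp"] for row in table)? 11015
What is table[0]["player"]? 3612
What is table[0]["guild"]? 0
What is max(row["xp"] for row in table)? 78463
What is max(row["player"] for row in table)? 9555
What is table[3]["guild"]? "Legends"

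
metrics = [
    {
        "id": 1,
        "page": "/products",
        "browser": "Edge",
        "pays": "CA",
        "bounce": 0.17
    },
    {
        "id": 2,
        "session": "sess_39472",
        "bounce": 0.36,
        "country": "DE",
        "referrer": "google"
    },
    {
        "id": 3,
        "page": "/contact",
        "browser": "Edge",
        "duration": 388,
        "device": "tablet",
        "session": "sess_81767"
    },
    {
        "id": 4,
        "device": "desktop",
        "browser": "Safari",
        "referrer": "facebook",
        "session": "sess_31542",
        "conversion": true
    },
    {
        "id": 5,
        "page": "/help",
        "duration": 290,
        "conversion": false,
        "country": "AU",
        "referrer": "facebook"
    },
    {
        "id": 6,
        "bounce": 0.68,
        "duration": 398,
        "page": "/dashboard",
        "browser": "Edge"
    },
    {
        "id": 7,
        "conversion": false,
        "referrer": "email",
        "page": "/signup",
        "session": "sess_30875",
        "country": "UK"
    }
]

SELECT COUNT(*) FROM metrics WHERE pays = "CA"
1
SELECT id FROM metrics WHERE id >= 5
[5, 6, 7]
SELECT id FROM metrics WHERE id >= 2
[2, 3, 4, 5, 6, 7]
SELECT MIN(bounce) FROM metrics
0.17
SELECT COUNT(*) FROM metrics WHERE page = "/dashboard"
1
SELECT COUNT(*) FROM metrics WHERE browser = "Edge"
3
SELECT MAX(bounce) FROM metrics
0.68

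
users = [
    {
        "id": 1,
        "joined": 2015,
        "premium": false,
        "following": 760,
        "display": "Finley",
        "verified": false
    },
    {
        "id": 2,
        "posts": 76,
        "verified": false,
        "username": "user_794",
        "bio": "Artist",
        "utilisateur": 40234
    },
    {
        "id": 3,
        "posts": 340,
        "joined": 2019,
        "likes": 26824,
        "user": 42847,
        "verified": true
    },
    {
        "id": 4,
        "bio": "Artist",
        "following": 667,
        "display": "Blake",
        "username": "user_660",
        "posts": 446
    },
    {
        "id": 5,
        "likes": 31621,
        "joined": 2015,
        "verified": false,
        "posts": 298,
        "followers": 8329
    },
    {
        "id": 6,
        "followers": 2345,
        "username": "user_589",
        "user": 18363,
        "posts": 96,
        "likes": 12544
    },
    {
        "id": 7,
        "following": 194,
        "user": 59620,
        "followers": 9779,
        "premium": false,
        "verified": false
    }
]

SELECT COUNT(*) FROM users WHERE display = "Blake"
1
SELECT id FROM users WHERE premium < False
[]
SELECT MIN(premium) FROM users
False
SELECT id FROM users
[1, 2, 3, 4, 5, 6, 7]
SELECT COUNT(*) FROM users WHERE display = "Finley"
1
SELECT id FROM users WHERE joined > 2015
[3]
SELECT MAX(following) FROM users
760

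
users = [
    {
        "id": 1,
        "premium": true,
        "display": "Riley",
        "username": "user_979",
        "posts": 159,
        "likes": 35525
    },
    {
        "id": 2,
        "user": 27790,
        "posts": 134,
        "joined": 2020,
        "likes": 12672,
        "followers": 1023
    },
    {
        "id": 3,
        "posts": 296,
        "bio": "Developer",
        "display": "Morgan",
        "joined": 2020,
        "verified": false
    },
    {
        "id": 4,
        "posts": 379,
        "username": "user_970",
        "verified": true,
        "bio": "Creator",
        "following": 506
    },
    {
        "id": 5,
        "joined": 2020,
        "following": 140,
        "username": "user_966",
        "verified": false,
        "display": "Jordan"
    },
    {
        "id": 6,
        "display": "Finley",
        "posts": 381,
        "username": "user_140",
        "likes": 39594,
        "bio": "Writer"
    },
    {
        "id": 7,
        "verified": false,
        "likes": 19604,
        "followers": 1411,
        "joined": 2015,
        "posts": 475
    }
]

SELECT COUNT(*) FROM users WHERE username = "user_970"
1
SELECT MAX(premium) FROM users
True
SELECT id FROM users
[1, 2, 3, 4, 5, 6, 7]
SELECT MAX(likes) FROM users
39594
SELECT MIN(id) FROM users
1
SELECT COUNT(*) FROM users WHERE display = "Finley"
1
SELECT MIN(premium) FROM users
True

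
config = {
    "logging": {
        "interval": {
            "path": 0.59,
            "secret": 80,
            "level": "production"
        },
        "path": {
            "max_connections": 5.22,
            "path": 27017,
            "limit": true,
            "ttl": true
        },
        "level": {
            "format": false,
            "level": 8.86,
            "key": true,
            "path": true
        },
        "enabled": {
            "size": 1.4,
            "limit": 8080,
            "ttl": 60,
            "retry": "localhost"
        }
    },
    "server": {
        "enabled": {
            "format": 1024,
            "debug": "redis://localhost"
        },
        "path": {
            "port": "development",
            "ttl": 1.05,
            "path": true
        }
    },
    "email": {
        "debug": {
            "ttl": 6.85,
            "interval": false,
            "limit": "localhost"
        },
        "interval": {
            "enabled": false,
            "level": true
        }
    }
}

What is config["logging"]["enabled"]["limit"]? 8080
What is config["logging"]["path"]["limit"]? True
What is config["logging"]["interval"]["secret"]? 80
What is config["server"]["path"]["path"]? True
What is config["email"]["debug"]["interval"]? False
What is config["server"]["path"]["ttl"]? 1.05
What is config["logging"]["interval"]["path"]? 0.59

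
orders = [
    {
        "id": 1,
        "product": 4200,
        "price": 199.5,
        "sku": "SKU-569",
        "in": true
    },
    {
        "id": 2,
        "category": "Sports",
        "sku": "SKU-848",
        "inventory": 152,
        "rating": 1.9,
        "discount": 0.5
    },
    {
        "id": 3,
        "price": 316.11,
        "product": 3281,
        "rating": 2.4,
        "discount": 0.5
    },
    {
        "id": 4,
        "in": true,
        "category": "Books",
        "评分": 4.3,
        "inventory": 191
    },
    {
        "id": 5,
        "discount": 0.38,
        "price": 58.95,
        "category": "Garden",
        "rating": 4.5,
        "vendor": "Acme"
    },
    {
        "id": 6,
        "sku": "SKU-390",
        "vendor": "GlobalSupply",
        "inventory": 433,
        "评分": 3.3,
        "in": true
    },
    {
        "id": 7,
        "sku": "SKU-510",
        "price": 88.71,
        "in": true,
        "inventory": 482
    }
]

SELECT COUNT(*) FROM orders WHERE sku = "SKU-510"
1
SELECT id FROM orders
[1, 2, 3, 4, 5, 6, 7]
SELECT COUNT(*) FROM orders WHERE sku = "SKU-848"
1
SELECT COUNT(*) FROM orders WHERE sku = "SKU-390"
1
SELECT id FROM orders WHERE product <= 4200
[1, 3]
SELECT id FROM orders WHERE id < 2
[1]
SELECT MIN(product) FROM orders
3281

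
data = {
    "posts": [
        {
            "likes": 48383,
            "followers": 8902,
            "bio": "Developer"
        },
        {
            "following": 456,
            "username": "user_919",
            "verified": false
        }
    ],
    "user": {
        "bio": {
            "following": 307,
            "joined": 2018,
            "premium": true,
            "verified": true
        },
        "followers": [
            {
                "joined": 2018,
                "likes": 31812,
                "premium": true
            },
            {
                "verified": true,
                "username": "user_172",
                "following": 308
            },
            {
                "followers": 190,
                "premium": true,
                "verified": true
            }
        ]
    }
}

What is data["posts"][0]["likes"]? 48383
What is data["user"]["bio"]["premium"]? True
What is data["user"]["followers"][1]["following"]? 308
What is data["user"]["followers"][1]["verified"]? True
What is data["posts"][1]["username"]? "user_919"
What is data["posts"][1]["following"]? 456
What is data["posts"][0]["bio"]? "Developer"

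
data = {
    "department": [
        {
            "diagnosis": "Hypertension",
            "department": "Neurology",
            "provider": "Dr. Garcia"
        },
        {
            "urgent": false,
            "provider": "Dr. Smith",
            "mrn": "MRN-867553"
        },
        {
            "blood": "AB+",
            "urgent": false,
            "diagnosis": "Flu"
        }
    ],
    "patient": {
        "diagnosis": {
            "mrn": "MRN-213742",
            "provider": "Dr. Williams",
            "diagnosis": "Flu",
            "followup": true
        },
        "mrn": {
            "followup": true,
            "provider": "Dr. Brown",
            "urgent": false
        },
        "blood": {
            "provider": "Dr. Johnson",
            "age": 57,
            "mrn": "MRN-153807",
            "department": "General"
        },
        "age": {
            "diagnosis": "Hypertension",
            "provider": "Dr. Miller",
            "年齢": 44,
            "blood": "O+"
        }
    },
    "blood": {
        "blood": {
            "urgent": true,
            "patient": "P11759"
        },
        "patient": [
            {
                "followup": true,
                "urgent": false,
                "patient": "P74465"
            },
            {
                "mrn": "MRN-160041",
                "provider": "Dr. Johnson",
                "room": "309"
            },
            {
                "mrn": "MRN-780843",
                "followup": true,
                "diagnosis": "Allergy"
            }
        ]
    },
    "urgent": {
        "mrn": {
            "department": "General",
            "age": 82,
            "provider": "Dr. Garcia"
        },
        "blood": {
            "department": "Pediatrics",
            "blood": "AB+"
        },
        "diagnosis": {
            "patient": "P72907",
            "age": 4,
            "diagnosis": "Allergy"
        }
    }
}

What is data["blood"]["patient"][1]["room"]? "309"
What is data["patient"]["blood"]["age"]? 57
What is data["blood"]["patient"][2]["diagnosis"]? "Allergy"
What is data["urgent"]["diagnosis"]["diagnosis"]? "Allergy"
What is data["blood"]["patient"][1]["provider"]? "Dr. Johnson"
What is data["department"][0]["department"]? "Neurology"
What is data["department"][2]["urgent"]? False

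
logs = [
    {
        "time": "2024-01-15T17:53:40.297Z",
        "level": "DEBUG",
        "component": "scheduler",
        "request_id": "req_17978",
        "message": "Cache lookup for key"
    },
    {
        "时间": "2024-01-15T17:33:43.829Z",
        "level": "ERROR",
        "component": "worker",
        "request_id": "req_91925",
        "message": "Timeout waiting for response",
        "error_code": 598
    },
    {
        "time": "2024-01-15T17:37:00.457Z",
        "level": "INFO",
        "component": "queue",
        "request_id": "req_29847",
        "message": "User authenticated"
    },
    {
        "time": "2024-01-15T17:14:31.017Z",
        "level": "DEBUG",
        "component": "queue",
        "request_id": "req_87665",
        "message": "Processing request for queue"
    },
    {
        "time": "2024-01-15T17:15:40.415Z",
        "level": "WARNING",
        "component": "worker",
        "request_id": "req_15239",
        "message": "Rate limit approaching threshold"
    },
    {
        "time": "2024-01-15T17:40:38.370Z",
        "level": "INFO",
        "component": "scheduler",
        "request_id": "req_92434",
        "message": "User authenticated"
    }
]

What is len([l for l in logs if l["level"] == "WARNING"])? 1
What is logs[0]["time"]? "2024-01-15T17:53:40.297Z"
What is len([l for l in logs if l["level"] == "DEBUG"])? 2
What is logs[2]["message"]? "User authenticated"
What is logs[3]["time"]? "2024-01-15T17:14:31.017Z"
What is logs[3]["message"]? "Processing request for queue"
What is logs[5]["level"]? "INFO"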